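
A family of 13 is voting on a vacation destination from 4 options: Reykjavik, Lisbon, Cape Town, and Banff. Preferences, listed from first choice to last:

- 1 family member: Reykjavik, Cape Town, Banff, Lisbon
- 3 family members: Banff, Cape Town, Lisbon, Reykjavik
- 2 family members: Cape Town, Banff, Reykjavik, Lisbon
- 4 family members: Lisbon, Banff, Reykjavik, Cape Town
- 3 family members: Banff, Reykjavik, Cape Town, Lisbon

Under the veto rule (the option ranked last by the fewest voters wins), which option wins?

Banff

Last-place votes: Reykjavik 3, Lisbon 6, Cape Town 4, Banff 0.
Banff is ranked last by the fewest voters, so Banff wins.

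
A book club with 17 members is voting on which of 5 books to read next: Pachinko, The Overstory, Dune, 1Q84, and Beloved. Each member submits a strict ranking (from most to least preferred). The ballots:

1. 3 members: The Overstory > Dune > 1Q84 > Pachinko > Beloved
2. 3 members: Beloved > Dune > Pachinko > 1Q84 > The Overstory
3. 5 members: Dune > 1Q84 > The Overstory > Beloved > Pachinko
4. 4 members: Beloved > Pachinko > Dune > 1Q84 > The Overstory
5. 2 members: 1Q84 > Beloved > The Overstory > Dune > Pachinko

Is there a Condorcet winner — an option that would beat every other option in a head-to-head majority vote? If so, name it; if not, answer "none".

none

Checking pairwise contests:
The Overstory beats Pachinko 10–7.
Dune beats The Overstory 12–5.
Beloved beats Dune 9–8.
Dune beats 1Q84 15–2.
1Q84 beats Beloved 10–7.
Every option loses at least one head-to-head, so there is no Condorcet winner.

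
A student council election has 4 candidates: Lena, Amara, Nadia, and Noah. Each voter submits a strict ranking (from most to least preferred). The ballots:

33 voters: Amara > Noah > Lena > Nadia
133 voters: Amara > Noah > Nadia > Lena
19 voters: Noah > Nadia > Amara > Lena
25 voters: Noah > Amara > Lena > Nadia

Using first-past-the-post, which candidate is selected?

Amara

First-place votes: Lena 0, Amara 166, Nadia 0, Noah 44.
Amara has the most first-place votes.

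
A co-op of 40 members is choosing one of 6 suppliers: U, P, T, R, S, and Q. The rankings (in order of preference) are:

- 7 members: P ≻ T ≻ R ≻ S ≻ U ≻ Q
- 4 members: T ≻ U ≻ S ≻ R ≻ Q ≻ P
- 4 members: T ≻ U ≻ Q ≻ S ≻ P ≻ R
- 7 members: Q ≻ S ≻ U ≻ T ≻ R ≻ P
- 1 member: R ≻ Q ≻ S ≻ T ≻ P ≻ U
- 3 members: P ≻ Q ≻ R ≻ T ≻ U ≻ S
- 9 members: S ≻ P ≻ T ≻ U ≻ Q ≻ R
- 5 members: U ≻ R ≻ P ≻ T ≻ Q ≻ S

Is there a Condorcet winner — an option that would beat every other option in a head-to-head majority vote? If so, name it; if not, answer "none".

Checking pairwise contests:
T beats U 28–12.
S beats P 25–15.
P beats T 24–16.
U beats R 29–11.
T beats S 23–17.
U beats Q 29–11.
Every option loses at least one head-to-head, so there is no Condorcet winner.

none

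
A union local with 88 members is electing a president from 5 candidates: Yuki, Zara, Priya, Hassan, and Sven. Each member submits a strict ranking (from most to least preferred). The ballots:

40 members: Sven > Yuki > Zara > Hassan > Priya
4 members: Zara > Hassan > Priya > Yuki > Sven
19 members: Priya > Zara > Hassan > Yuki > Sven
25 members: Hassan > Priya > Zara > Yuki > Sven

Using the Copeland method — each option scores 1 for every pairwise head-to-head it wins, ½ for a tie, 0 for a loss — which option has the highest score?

Zara

Yuki: beats Sven; loses to Zara, Priya, and Hassan → score 1.
Zara: beats Yuki, Hassan, and Sven; ties Priya → score 3.5.
Priya: beats Yuki and Sven; ties Zara; loses to Hassan → score 2.5.
Hassan: beats Yuki, Priya, and Sven; loses to Zara → score 3.
Sven: loses to Yuki, Zara, Priya, and Hassan → score 0.
Zara has the best pairwise record.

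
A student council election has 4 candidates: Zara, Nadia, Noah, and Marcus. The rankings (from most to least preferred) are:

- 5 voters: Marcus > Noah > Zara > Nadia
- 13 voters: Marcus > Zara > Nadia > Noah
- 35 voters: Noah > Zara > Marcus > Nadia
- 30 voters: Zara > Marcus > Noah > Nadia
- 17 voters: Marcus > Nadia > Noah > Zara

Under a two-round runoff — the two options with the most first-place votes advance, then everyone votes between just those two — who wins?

Marcus

Round 1 first-place votes: Zara 30, Nadia 0, Noah 35, Marcus 35.
Marcus and Noah advance.
Runoff: Marcus is preferred to Noah by 65 voters; Noah by 35.
Marcus wins the runoff.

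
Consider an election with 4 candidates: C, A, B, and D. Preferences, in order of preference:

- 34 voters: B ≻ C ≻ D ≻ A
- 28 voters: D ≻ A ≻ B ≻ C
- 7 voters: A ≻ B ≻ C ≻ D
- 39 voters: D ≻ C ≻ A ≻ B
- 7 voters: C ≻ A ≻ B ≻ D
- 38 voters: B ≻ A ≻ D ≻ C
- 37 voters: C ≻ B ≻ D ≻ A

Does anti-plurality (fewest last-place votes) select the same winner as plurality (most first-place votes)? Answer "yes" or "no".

no

Anti-plurality — last-place votes: C 66, A 71, B 39, D 14. Winner: D.
Plurality — first-place votes: C 44, A 7, B 72, D 67. Winner: B.
The two methods disagree.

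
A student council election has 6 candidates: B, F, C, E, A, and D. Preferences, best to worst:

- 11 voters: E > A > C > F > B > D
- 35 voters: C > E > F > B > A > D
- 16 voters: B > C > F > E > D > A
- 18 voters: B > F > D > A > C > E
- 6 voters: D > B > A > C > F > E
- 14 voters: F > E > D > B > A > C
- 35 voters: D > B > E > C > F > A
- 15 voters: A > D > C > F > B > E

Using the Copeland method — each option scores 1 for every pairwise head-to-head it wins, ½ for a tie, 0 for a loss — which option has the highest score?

B: beats C, E, A, and D; ties F → score 4.5.
F: beats A and D; ties B; loses to C and E → score 2.5.
C: beats F, E, and A; loses to B and D → score 3.
E: beats F, A, and D; loses to B and C → score 3.
A: loses to B, F, C, E, and D → score 0.
D: beats C and A; loses to B, F, and E → score 2.
B has the best pairwise record.

B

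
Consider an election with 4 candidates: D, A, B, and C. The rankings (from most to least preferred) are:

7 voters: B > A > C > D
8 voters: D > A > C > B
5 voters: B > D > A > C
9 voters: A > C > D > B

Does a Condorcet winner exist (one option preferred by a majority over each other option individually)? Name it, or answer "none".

A vs D: 16–13 for A.
A vs B: 17–12 for A.
A vs C: 29–0 for A.
A beats every other option head-to-head.

A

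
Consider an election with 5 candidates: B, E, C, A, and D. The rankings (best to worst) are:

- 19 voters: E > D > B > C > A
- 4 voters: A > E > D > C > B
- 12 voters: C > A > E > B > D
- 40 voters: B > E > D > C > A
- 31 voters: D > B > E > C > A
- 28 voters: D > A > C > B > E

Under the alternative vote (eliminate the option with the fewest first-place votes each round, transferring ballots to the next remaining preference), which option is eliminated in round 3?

E

Round 1: B 40, E 19, C 12, A 4, D 59. Eliminate A.
Round 2: B 40, E 23, C 12, D 59. Eliminate C.
Round 3: B 40, E 35, D 59. Eliminate E.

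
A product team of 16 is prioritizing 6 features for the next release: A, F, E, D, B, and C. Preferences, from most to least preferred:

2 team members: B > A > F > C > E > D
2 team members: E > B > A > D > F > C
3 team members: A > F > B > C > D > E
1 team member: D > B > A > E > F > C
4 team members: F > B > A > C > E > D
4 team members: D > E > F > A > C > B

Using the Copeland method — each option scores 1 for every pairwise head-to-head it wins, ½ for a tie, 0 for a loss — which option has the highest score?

A: beats E, D, and C; ties F; loses to B → score 3.5.
F: beats E, D, B, and C; ties A → score 4.5.
E: ties D; loses to A, F, B, and C → score 0.5.
D: ties E; loses to A, F, B, and C → score 0.5.
B: beats A, E, D, and C; loses to F → score 4.
C: beats E and D; loses to A, F, and B → score 2.
F has the best pairwise record.

F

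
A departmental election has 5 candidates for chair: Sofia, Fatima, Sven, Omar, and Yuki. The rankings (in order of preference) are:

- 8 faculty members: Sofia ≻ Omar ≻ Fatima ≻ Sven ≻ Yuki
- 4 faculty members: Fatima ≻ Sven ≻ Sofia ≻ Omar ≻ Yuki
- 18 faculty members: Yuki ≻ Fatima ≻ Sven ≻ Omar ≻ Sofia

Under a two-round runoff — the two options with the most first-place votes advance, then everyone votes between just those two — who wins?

Round 1 first-place votes: Sofia 8, Fatima 4, Sven 0, Omar 0, Yuki 18.
Yuki and Sofia advance.
Runoff: Yuki is preferred to Sofia by 18 voters; Sofia by 12.
Yuki wins the runoff.

Yuki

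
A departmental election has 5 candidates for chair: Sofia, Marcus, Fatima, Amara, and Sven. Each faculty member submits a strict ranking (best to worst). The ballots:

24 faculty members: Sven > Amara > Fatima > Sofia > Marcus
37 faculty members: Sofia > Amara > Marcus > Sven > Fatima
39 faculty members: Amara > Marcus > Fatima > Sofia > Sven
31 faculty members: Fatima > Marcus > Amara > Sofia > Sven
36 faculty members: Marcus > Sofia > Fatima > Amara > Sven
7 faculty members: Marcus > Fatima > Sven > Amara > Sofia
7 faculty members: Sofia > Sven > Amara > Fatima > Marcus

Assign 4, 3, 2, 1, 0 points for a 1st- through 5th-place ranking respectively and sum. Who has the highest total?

Amara

Sofia: 24·1 + 37·4 + 39·1 + 31·1 + 36·3 + 7·0 + 7·4 = 378
Marcus: 24·0 + 37·2 + 39·3 + 31·3 + 36·4 + 7·4 + 7·0 = 456
Fatima: 24·2 + 37·0 + 39·2 + 31·4 + 36·2 + 7·3 + 7·1 = 350
Amara: 24·3 + 37·3 + 39·4 + 31·2 + 36·1 + 7·1 + 7·2 = 458
Sven: 24·4 + 37·1 + 39·0 + 31·0 + 36·0 + 7·2 + 7·3 = 168
Amara has the highest Borda score (458).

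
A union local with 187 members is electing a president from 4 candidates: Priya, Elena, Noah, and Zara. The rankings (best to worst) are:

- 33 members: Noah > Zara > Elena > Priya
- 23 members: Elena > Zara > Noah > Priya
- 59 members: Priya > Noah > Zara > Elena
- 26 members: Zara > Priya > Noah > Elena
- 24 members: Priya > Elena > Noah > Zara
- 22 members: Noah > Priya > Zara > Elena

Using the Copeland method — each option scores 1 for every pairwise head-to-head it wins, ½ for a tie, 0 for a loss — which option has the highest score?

Priya: beats Elena, Noah, and Zara → score 3.
Elena: loses to Priya, Noah, and Zara → score 0.
Noah: beats Elena and Zara; loses to Priya → score 2.
Zara: beats Elena; loses to Priya and Noah → score 1.
Priya has the best pairwise record.

Priya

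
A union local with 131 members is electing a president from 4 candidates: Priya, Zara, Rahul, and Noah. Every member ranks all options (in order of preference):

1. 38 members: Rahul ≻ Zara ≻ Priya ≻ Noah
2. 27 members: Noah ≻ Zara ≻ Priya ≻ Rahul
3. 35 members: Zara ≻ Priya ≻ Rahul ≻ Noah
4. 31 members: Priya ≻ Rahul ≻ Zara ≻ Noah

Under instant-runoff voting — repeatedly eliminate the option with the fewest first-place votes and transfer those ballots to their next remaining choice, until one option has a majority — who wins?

Round 1: Priya 31, Zara 35, Rahul 38, Noah 27. Eliminate Noah.
Round 2: Priya 31, Zara 62, Rahul 38. Eliminate Priya.
Round 3: Zara 62, Rahul 69. Rahul has a majority.

Rahul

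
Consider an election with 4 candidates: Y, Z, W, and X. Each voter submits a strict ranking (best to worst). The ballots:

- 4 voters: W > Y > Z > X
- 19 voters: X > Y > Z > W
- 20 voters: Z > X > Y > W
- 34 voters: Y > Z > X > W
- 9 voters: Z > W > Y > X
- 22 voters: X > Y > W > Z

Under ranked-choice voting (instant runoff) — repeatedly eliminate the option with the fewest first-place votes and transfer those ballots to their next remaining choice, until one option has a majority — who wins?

Round 1: Y 34, Z 29, W 4, X 41. Eliminate W.
Round 2: Y 38, Z 29, X 41. Eliminate Z.
Round 3: Y 47, X 61. X has a majority.

X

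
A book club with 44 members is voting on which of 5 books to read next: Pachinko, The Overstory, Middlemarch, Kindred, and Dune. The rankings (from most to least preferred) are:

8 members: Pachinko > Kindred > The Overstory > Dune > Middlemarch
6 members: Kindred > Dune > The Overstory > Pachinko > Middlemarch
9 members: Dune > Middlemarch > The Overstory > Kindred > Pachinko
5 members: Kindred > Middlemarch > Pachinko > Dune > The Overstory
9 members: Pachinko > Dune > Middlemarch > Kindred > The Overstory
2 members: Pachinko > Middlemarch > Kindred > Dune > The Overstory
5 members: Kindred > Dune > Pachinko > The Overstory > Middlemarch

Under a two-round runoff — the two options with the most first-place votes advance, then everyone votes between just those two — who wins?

Kindred

Round 1 first-place votes: Pachinko 19, The Overstory 0, Middlemarch 0, Kindred 16, Dune 9.
Pachinko and Kindred advance.
Runoff: Pachinko is preferred to Kindred by 19 voters; Kindred by 25.
Kindred wins the runoff.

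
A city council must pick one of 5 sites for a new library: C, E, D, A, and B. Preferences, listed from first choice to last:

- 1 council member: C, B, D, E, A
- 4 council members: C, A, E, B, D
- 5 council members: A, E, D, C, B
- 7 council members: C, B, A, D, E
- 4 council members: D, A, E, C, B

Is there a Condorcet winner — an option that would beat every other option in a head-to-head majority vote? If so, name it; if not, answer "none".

C vs E: 12–9 for C.
C vs D: 12–9 for C.
C vs A: 12–9 for C.
C vs B: 21–0 for C.
C beats every other option head-to-head.

C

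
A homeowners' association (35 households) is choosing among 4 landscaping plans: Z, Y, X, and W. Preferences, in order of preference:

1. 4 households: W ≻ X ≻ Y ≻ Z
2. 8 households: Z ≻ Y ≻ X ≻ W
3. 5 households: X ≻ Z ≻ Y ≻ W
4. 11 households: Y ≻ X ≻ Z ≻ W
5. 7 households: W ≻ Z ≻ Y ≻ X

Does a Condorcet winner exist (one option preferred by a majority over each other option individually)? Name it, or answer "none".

Checking pairwise contests:
X beats Z 20–15.
Z beats Y 20–15.
Y beats X 26–9.
Z beats W 24–11.
Every option loses at least one head-to-head, so there is no Condorcet winner.

none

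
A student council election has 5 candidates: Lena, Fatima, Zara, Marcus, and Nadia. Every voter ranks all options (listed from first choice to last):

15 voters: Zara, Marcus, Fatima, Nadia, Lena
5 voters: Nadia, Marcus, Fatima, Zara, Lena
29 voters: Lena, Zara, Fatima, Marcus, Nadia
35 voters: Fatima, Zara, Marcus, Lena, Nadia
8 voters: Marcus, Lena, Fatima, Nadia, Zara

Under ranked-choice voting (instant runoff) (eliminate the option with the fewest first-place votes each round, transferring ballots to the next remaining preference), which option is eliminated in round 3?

Zara

Round 1: Lena 29, Fatima 35, Zara 15, Marcus 8, Nadia 5. Eliminate Nadia.
Round 2: Lena 29, Fatima 35, Zara 15, Marcus 13. Eliminate Marcus.
Round 3: Lena 37, Fatima 40, Zara 15. Eliminate Zara.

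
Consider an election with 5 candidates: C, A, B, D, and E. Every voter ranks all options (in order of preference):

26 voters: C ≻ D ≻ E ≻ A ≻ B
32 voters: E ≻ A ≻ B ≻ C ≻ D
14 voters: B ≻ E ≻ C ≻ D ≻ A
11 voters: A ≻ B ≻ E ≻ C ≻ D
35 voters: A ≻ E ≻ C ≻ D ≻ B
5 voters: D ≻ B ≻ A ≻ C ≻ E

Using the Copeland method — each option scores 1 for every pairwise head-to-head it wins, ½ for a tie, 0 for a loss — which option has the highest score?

E

C: beats D; loses to A, B, and E → score 1.
A: beats C, B, and D; loses to E → score 3.
B: beats C; loses to A, D, and E → score 1.
D: beats B; loses to C, A, and E → score 1.
E: beats C, A, B, and D → score 4.
E has the best pairwise record.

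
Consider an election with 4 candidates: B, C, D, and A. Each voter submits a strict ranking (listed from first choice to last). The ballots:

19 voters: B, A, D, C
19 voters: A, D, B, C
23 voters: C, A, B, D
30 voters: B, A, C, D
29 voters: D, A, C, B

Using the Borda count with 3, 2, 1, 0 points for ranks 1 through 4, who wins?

A

B: 19·3 + 19·1 + 23·1 + 30·3 + 29·0 = 189
C: 19·0 + 19·0 + 23·3 + 30·1 + 29·1 = 128
D: 19·1 + 19·2 + 23·0 + 30·0 + 29·3 = 144
A: 19·2 + 19·3 + 23·2 + 30·2 + 29·2 = 259
A has the highest Borda score (259).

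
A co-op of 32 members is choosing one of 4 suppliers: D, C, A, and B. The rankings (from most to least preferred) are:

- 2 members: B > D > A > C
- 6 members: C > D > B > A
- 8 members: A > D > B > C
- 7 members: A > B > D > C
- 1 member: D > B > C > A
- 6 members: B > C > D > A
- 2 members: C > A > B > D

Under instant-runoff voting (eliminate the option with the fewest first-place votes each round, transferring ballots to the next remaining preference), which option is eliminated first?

Round 1: D 1, C 8, A 15, B 8. Eliminate D.

D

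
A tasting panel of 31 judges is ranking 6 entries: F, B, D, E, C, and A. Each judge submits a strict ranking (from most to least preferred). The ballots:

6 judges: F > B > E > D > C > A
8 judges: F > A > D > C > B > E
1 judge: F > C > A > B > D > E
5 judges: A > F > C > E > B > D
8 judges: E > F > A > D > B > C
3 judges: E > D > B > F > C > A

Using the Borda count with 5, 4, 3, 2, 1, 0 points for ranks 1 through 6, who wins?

F

F: 6·5 + 8·5 + 1·5 + 5·4 + 8·4 + 3·2 = 133
B: 6·4 + 8·1 + 1·2 + 5·1 + 8·1 + 3·3 = 56
D: 6·2 + 8·3 + 1·1 + 5·0 + 8·2 + 3·4 = 65
E: 6·3 + 8·0 + 1·0 + 5·2 + 8·5 + 3·5 = 83
C: 6·1 + 8·2 + 1·4 + 5·3 + 8·0 + 3·1 = 44
A: 6·0 + 8·4 + 1·3 + 5·5 + 8·3 + 3·0 = 84
F has the highest Borda score (133).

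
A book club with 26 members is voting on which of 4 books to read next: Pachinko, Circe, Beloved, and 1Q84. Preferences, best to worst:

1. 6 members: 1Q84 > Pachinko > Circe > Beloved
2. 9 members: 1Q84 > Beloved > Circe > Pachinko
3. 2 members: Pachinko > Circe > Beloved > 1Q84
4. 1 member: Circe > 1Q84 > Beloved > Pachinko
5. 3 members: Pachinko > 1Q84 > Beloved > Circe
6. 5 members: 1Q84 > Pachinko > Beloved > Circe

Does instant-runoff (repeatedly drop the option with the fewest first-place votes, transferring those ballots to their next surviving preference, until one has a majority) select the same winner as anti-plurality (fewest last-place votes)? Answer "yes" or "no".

Instant-runoff — R1 Pachinko 5, Circe 1, Beloved 0, 1Q84 20 (1Q84 winner). Winner: 1Q84.
Anti-plurality — last-place votes: Pachinko 10, Circe 8, Beloved 6, 1Q84 2. Winner: 1Q84.
The two methods agree.

yes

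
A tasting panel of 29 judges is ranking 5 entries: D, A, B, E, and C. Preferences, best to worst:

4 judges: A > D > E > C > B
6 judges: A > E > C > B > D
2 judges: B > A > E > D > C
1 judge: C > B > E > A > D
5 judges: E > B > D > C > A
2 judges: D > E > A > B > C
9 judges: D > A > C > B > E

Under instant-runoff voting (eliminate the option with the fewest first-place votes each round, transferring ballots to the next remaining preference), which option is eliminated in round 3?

Round 1: D 11, A 10, B 2, E 5, C 1. Eliminate C.
Round 2: D 11, A 10, B 3, E 5. Eliminate B.
Round 3: D 11, A 12, E 6. Eliminate E.

E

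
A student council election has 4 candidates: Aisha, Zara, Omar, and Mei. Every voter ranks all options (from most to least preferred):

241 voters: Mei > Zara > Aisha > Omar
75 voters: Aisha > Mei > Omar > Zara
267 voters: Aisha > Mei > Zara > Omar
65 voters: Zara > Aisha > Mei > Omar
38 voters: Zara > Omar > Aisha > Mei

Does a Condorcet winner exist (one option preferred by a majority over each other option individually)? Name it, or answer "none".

none

Checking pairwise contests:
Zara beats Aisha 344–342.
Mei beats Zara 583–103.
Aisha beats Omar 648–38.
Aisha beats Mei 445–241.
Every option loses at least one head-to-head, so there is no Condorcet winner.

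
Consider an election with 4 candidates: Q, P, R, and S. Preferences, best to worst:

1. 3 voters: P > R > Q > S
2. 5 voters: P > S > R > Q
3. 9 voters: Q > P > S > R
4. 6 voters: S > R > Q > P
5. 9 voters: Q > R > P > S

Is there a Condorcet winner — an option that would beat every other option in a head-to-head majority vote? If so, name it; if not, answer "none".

Q

Q vs P: 24–8 for Q.
Q vs R: 18–14 for Q.
Q vs S: 21–11 for Q.
Q beats every other option head-to-head.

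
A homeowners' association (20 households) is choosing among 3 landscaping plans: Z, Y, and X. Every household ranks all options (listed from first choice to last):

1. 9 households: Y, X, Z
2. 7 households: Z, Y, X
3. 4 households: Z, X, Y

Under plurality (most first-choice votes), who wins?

Z

First-place votes: Z 11, Y 9, X 0.
Z has the most first-place votes.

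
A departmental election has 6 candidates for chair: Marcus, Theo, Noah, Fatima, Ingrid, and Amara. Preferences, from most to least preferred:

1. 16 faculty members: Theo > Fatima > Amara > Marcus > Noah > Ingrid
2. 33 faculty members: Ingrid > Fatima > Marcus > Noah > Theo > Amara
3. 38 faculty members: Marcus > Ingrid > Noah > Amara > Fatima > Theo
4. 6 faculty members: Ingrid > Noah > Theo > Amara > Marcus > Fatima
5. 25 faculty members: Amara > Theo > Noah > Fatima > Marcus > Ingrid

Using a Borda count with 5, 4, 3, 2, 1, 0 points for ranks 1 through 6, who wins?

Marcus: 16·2 + 33·3 + 38·5 + 6·1 + 25·1 = 352
Theo: 16·5 + 33·1 + 38·0 + 6·3 + 25·4 = 231
Noah: 16·1 + 33·2 + 38·3 + 6·4 + 25·3 = 295
Fatima: 16·4 + 33·4 + 38·1 + 6·0 + 25·2 = 284
Ingrid: 16·0 + 33·5 + 38·4 + 6·5 + 25·0 = 347
Amara: 16·3 + 33·0 + 38·2 + 6·2 + 25·5 = 261
Marcus has the highest Borda score (352).

Marcus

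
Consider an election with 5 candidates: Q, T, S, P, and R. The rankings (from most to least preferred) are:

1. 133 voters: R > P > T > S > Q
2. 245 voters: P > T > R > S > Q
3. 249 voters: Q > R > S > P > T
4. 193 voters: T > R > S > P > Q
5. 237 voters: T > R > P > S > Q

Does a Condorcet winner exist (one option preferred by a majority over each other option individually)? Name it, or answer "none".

none

Checking pairwise contests:
T beats Q 808–249.
P beats T 627–430.
T beats S 808–249.
R beats P 812–245.
T beats R 675–382.
Every option loses at least one head-to-head, so there is no Condorcet winner.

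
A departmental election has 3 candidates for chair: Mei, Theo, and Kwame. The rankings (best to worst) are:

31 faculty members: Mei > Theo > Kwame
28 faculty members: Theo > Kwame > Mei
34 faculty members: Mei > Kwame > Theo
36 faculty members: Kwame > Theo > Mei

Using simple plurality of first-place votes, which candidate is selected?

First-place votes: Mei 65, Theo 28, Kwame 36.
Mei has the most first-place votes.

Mei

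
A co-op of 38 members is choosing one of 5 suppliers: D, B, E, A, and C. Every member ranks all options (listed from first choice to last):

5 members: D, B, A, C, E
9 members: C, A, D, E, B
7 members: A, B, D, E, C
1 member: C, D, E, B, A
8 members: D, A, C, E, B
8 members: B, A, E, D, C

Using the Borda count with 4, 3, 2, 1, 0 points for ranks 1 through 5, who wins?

A

D: 5·4 + 9·2 + 7·2 + 1·3 + 8·4 + 8·1 = 95
B: 5·3 + 9·0 + 7·3 + 1·1 + 8·0 + 8·4 = 69
E: 5·0 + 9·1 + 7·1 + 1·2 + 8·1 + 8·2 = 42
A: 5·2 + 9·3 + 7·4 + 1·0 + 8·3 + 8·3 = 113
C: 5·1 + 9·4 + 7·0 + 1·4 + 8·2 + 8·0 = 61
A has the highest Borda score (113).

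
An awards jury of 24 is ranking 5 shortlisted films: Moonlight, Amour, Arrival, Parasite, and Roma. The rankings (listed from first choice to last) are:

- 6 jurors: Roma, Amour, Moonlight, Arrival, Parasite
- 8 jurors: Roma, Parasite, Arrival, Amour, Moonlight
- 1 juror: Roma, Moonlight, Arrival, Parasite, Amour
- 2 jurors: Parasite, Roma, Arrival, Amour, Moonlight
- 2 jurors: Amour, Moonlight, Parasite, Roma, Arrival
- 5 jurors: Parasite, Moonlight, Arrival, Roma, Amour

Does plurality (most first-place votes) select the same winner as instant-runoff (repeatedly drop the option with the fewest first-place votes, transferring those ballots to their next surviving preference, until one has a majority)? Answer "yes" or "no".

yes

Plurality — first-place votes: Moonlight 0, Amour 2, Arrival 0, Parasite 7, Roma 15. Winner: Roma.
Instant-runoff — R1 Moonlight 0, Amour 2, Arrival 0, Parasite 7, Roma 15 (Roma winner). Winner: Roma.
The two methods agree.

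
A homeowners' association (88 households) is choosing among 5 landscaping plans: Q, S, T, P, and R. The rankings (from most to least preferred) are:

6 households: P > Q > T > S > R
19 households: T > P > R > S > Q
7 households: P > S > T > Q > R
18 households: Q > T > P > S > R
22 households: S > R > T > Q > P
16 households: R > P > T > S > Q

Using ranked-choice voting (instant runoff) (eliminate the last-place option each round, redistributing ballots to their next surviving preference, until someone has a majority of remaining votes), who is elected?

Round 1: Q 18, S 22, T 19, P 13, R 16. Eliminate P.
Round 2: Q 24, S 29, T 19, R 16. Eliminate R.
Round 3: Q 24, S 29, T 35. Eliminate Q.
Round 4: S 29, T 59. T has a majority.

T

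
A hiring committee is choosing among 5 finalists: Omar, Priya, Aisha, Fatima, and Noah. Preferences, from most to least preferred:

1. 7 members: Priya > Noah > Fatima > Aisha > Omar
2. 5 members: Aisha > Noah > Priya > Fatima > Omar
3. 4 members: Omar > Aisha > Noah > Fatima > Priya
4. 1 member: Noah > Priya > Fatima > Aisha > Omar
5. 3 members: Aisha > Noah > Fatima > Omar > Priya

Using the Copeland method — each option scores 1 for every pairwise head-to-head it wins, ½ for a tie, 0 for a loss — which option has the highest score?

Aisha

Omar: loses to Priya, Aisha, Fatima, and Noah → score 0.
Priya: beats Omar and Fatima; loses to Aisha and Noah → score 2.
Aisha: beats Omar, Priya, Fatima, and Noah → score 4.
Fatima: beats Omar; loses to Priya, Aisha, and Noah → score 1.
Noah: beats Omar, Priya, and Fatima; loses to Aisha → score 3.
Aisha has the best pairwise record.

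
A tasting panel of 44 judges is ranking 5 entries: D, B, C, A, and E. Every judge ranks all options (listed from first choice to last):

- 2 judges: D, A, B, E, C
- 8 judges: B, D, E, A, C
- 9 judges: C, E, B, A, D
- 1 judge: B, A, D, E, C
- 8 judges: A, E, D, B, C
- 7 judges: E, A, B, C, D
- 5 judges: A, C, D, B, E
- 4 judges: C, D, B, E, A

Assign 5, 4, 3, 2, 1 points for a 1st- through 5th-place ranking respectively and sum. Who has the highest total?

D: 2·5 + 8·4 + 9·1 + 1·3 + 8·3 + 7·1 + 5·3 + 4·4 = 116
B: 2·3 + 8·5 + 9·3 + 1·5 + 8·2 + 7·3 + 5·2 + 4·3 = 137
C: 2·1 + 8·1 + 9·5 + 1·1 + 8·1 + 7·2 + 5·4 + 4·5 = 118
A: 2·4 + 8·2 + 9·2 + 1·4 + 8·5 + 7·4 + 5·5 + 4·1 = 143
E: 2·2 + 8·3 + 9·4 + 1·2 + 8·4 + 7·5 + 5·1 + 4·2 = 146
E has the highest Borda score (146).

E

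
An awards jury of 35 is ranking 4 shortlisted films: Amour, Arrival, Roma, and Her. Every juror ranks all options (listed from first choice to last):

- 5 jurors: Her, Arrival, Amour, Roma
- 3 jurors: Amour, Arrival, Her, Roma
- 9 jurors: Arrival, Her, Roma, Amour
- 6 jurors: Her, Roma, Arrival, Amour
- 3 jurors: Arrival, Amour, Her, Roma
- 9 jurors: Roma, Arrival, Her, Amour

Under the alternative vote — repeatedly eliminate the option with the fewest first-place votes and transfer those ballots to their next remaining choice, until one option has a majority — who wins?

Arrival

Round 1: Amour 3, Arrival 12, Roma 9, Her 11. Eliminate Amour.
Round 2: Arrival 15, Roma 9, Her 11. Eliminate Roma.
Round 3: Arrival 24, Her 11. Arrival has a majority.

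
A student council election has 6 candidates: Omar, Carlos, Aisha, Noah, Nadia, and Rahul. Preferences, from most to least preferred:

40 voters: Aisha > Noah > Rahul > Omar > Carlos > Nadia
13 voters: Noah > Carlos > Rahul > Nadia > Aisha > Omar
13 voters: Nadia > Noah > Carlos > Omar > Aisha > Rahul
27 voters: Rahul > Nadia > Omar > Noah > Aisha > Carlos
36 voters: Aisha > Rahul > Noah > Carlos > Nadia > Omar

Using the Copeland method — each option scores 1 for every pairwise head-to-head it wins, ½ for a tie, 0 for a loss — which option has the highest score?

Omar: beats Carlos; loses to Aisha, Noah, Nadia, and Rahul → score 1.
Carlos: beats Nadia; loses to Omar, Aisha, Noah, and Rahul → score 1.
Aisha: beats Omar, Carlos, Noah, Nadia, and Rahul → score 5.
Noah: beats Omar, Carlos, Nadia, and Rahul; loses to Aisha → score 4.
Nadia: beats Omar; loses to Carlos, Aisha, Noah, and Rahul → score 1.
Rahul: beats Omar, Carlos, and Nadia; loses to Aisha and Noah → score 3.
Aisha has the best pairwise record.

Aisha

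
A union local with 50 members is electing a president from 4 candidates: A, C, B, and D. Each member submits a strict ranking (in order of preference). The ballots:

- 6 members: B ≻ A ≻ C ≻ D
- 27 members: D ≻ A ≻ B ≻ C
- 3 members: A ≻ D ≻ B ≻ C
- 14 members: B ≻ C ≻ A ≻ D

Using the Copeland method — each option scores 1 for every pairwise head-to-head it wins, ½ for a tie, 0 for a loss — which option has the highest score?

A: beats C and B; loses to D → score 2.
C: loses to A, B, and D → score 0.
B: beats C; loses to A and D → score 1.
D: beats A, C, and B → score 3.
D has the best pairwise record.

D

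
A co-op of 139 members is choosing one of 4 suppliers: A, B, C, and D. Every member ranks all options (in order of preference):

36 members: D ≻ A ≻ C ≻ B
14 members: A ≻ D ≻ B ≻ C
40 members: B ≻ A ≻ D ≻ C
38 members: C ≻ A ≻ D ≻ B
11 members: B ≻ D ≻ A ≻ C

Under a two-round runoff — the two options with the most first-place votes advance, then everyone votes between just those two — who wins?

C

Round 1 first-place votes: A 14, B 51, C 38, D 36.
B and C advance.
Runoff: B is preferred to C by 65 voters; C by 74.
C wins the runoff.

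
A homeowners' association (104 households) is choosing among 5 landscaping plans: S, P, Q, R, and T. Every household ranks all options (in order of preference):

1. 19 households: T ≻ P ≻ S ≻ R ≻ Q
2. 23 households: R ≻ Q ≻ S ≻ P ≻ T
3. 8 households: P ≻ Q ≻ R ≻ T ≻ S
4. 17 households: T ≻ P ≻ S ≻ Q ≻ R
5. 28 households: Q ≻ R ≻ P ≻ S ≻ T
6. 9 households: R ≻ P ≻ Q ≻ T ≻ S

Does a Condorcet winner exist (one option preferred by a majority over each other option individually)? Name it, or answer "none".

Checking pairwise contests:
P beats S 81–23.
R beats P 60–44.
P beats Q 53–51.
Q beats R 53–51.
P beats T 68–36.
Every option loses at least one head-to-head, so there is no Condorcet winner.

none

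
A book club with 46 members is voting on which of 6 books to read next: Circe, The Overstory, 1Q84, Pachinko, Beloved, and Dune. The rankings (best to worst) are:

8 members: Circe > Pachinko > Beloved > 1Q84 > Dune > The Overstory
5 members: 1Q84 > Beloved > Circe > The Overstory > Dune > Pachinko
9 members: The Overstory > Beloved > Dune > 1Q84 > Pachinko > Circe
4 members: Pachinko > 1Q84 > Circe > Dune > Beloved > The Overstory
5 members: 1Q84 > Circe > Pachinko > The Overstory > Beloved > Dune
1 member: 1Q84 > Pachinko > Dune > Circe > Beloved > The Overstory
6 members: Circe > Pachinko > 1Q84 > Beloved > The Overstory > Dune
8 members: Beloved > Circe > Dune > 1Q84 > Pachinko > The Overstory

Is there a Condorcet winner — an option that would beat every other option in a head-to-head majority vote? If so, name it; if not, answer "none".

Checking pairwise contests:
1Q84 beats Circe 24–22.
Circe beats The Overstory 37–9.
Beloved beats 1Q84 25–21.
Circe beats Pachinko 32–14.
Circe beats Beloved 24–22.
Circe beats Dune 36–10.
Every option loses at least one head-to-head, so there is no Condorcet winner.

none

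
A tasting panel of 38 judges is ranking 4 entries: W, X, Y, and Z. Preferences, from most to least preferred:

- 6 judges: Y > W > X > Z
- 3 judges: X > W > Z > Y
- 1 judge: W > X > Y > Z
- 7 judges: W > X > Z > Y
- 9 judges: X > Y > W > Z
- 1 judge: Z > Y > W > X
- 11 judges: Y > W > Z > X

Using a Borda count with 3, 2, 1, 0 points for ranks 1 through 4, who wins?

W

W: 6·2 + 3·2 + 1·3 + 7·3 + 9·1 + 1·1 + 11·2 = 74
X: 6·1 + 3·3 + 1·2 + 7·2 + 9·3 + 1·0 + 11·0 = 58
Y: 6·3 + 3·0 + 1·1 + 7·0 + 9·2 + 1·2 + 11·3 = 72
Z: 6·0 + 3·1 + 1·0 + 7·1 + 9·0 + 1·3 + 11·1 = 24
W has the highest Borda score (74).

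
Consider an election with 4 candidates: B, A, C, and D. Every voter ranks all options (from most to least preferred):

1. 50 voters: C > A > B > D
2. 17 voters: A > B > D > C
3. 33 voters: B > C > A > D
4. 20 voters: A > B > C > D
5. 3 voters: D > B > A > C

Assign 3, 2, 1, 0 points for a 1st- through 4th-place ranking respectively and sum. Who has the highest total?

A

B: 50·1 + 17·2 + 33·3 + 20·2 + 3·2 = 229
A: 50·2 + 17·3 + 33·1 + 20·3 + 3·1 = 247
C: 50·3 + 17·0 + 33·2 + 20·1 + 3·0 = 236
D: 50·0 + 17·1 + 33·0 + 20·0 + 3·3 = 26
A has the highest Borda score (247).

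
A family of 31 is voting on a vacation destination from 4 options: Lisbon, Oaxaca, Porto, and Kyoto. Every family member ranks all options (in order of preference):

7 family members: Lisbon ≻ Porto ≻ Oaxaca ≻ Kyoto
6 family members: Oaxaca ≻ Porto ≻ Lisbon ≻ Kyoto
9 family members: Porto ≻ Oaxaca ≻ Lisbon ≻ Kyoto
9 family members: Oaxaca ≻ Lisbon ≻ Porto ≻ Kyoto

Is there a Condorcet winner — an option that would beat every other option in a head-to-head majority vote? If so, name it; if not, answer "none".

none

Checking pairwise contests:
Oaxaca beats Lisbon 24–7.
Porto beats Oaxaca 16–15.
Lisbon beats Porto 16–15.
Lisbon beats Kyoto 31–0.
Every option loses at least one head-to-head, so there is no Condorcet winner.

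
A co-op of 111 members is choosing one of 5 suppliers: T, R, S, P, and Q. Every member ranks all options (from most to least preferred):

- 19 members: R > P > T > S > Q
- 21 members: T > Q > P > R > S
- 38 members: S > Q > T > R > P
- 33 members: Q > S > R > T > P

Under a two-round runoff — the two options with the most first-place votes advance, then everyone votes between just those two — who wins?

Round 1 first-place votes: T 21, R 19, S 38, P 0, Q 33.
S and Q advance.
Runoff: S is preferred to Q by 57 voters; Q by 54.
S wins the runoff.

S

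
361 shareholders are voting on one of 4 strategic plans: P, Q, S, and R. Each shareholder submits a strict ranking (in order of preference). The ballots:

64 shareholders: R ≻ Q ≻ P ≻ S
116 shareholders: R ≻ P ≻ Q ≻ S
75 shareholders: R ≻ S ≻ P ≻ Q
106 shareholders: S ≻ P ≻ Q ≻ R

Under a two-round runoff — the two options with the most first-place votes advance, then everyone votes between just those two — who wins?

R

Round 1 first-place votes: P 0, Q 0, S 106, R 255.
R and S advance.
Runoff: R is preferred to S by 255 voters; S by 106.
R wins the runoff.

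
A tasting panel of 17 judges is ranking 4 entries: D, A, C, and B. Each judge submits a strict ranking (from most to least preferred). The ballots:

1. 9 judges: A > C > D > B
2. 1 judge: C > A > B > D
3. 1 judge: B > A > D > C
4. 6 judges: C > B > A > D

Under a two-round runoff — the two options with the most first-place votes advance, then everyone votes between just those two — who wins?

Round 1 first-place votes: D 0, A 9, C 7, B 1.
A and C advance.
Runoff: A is preferred to C by 10 voters; C by 7.
A wins the runoff.

A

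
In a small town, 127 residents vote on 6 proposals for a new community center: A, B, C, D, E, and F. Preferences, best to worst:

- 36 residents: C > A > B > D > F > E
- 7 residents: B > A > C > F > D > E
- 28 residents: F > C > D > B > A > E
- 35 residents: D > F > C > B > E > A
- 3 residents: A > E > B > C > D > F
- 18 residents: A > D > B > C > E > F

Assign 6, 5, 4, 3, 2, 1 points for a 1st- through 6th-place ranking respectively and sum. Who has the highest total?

C

A: 36·5 + 7·5 + 28·2 + 35·1 + 3·6 + 18·6 = 432
B: 36·4 + 7·6 + 28·3 + 35·3 + 3·4 + 18·4 = 459
C: 36·6 + 7·4 + 28·5 + 35·4 + 3·3 + 18·3 = 587
D: 36·3 + 7·2 + 28·4 + 35·6 + 3·2 + 18·5 = 540
E: 36·1 + 7·1 + 28·1 + 35·2 + 3·5 + 18·2 = 192
F: 36·2 + 7·3 + 28·6 + 35·5 + 3·1 + 18·1 = 457
C has the highest Borda score (587).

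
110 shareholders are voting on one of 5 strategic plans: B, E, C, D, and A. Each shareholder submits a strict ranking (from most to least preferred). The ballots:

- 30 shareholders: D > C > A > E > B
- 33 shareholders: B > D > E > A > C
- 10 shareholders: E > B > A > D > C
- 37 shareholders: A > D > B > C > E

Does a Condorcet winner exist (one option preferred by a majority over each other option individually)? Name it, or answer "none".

D

D vs B: 67–43 for D.
D vs E: 100–10 for D.
D vs C: 110–0 for D.
D vs A: 63–47 for D.
D beats every other option head-to-head.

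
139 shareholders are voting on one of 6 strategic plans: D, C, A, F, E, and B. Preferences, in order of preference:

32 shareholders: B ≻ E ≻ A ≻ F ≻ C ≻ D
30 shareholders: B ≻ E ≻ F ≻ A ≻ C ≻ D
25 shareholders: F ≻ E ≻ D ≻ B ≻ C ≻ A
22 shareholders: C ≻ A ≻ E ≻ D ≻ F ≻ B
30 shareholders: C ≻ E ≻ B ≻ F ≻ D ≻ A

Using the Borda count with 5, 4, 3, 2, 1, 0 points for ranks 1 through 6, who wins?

E

D: 32·0 + 30·0 + 25·3 + 22·2 + 30·1 = 149
C: 32·1 + 30·1 + 25·1 + 22·5 + 30·5 = 347
A: 32·3 + 30·2 + 25·0 + 22·4 + 30·0 = 244
F: 32·2 + 30·3 + 25·5 + 22·1 + 30·2 = 361
E: 32·4 + 30·4 + 25·4 + 22·3 + 30·4 = 534
B: 32·5 + 30·5 + 25·2 + 22·0 + 30·3 = 450
E has the highest Borda score (534).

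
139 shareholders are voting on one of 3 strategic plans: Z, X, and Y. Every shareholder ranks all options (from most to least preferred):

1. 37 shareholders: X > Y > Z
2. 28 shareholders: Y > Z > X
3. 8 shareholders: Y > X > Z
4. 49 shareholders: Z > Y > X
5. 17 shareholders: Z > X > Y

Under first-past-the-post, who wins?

Z

First-place votes: Z 66, X 37, Y 36.
Z has the most first-place votes.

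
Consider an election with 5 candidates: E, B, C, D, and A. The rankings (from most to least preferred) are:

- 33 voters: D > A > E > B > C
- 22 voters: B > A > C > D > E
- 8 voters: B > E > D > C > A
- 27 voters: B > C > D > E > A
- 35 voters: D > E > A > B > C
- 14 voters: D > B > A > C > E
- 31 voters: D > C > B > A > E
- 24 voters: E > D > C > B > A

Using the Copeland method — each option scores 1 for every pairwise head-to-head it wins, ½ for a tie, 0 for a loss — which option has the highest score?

D

E: beats C; loses to B, D, and A → score 1.
B: beats E, C, and A; loses to D → score 3.
C: loses to E, B, D, and A → score 0.
D: beats E, B, C, and A → score 4.
A: beats E and C; loses to B and D → score 2.
D has the best pairwise record.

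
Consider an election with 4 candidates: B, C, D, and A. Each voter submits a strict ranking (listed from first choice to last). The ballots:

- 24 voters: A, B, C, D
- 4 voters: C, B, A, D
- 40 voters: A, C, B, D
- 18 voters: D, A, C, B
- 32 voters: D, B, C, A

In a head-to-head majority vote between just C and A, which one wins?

Voters preferring C to A: 36; preferring A to C: 82.
A wins the head-to-head.

A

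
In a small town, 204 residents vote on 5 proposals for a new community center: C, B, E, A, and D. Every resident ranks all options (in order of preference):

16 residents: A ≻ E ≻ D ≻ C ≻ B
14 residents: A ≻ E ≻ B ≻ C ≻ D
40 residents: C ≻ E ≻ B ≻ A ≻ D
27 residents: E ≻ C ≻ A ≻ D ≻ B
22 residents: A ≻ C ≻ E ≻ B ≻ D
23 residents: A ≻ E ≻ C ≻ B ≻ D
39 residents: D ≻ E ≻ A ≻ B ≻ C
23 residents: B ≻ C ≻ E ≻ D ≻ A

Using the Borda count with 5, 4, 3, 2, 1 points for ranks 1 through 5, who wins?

C: 16·2 + 14·2 + 40·5 + 27·4 + 22·4 + 23·3 + 39·1 + 23·4 = 656
B: 16·1 + 14·3 + 40·3 + 27·1 + 22·2 + 23·2 + 39·2 + 23·5 = 488
E: 16·4 + 14·4 + 40·4 + 27·5 + 22·3 + 23·4 + 39·4 + 23·3 = 798
A: 16·5 + 14·5 + 40·2 + 27·3 + 22·5 + 23·5 + 39·3 + 23·1 = 676
D: 16·3 + 14·1 + 40·1 + 27·2 + 22·1 + 23·1 + 39·5 + 23·2 = 442
E has the highest Borda score (798).

E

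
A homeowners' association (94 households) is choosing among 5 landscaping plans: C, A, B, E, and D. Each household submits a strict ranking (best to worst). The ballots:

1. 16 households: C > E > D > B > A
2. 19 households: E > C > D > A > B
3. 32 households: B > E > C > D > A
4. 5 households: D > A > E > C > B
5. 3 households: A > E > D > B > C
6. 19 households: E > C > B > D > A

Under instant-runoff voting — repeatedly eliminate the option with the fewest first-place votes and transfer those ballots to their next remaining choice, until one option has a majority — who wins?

E

Round 1: C 16, A 3, B 32, E 38, D 5. Eliminate A.
Round 2: C 16, B 32, E 41, D 5. Eliminate D.
Round 3: C 16, B 32, E 46. Eliminate C.
Round 4: B 32, E 62. E has a majority.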